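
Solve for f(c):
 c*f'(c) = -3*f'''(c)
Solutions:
 f(c) = C1 + Integral(C2*airyai(-3^(2/3)*c/3) + C3*airybi(-3^(2/3)*c/3), c)


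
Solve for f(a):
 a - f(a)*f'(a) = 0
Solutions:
 f(a) = -sqrt(C1 + a^2)
 f(a) = sqrt(C1 + a^2)


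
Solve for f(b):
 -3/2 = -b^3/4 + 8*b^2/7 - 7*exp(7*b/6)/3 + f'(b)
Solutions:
 f(b) = C1 + b^4/16 - 8*b^3/21 - 3*b/2 + 2*exp(7*b/6)


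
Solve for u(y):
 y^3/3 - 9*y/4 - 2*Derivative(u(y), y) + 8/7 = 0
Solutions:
 u(y) = C1 + y^4/24 - 9*y^2/16 + 4*y/7


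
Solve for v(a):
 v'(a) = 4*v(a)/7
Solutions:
 v(a) = C1*exp(4*a/7)


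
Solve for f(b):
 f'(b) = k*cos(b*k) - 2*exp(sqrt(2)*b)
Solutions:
 f(b) = C1 - sqrt(2)*exp(sqrt(2)*b) + sin(b*k)


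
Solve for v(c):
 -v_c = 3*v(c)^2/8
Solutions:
 v(c) = 8/(C1 + 3*c)


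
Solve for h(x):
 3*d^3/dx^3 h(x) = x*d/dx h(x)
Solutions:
 h(x) = C1 + Integral(C2*airyai(3^(2/3)*x/3) + C3*airybi(3^(2/3)*x/3), x)


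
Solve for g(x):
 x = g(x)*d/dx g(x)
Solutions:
 g(x) = -sqrt(C1 + x^2)
 g(x) = sqrt(C1 + x^2)


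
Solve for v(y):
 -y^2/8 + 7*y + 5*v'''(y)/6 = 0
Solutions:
 v(y) = C1 + C2*y + C3*y^2 + y^5/400 - 7*y^4/20


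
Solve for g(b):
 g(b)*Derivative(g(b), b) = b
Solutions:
 g(b) = -sqrt(C1 + b^2)
 g(b) = sqrt(C1 + b^2)


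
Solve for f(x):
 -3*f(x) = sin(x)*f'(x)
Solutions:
 f(x) = C1*(cos(x) + 1)^(3/2)/(cos(x) - 1)^(3/2)


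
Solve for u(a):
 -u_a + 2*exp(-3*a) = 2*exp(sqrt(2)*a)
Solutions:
 u(a) = C1 - sqrt(2)*exp(sqrt(2)*a) - 2*exp(-3*a)/3


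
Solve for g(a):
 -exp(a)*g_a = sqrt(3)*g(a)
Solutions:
 g(a) = C1*exp(sqrt(3)*exp(-a))


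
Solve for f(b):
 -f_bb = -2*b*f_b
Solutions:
 f(b) = C1 + C2*erfi(b)


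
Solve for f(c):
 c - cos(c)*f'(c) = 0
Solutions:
 f(c) = C1 + Integral(c/cos(c), c)


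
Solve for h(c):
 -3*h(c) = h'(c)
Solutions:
 h(c) = C1*exp(-3*c)


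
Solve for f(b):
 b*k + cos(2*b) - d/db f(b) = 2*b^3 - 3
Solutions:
 f(b) = C1 - b^4/2 + b^2*k/2 + 3*b + sin(2*b)/2


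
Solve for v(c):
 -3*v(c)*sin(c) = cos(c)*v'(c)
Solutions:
 v(c) = C1*cos(c)^3


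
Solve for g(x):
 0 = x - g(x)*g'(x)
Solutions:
 g(x) = -sqrt(C1 + x^2)
 g(x) = sqrt(C1 + x^2)


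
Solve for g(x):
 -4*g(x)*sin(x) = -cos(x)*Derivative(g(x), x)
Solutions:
 g(x) = C1/cos(x)^4


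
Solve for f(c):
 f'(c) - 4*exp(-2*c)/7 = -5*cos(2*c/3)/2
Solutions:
 f(c) = C1 - 15*sin(2*c/3)/4 - 2*exp(-2*c)/7


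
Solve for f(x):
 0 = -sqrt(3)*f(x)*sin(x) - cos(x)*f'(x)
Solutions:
 f(x) = C1*cos(x)^(sqrt(3))


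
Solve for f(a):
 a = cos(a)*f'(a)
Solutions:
 f(a) = C1 + Integral(a/cos(a), a)


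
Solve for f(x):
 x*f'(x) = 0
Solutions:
 f(x) = C1


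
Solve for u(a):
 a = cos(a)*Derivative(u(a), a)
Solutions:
 u(a) = C1 + Integral(a/cos(a), a)


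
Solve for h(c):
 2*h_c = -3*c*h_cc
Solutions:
 h(c) = C1 + C2*c^(1/3)


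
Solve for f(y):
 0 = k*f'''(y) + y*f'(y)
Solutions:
 f(y) = C1 + Integral(C2*airyai(y*(-1/k)^(1/3)) + C3*airybi(y*(-1/k)^(1/3)), y)


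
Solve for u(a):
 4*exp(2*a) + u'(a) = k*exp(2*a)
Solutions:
 u(a) = C1 + k*exp(2*a)/2 - 2*exp(2*a)


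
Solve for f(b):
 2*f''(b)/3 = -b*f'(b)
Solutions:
 f(b) = C1 + C2*erf(sqrt(3)*b/2)


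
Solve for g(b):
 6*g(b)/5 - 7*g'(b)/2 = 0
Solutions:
 g(b) = C1*exp(12*b/35)


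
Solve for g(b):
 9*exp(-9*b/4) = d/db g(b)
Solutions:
 g(b) = C1 - 4*exp(-9*b/4)


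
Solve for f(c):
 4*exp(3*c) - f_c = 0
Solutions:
 f(c) = C1 + 4*exp(3*c)/3


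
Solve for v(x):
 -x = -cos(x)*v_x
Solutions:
 v(x) = C1 + Integral(x/cos(x), x)


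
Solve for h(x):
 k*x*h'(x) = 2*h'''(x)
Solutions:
 h(x) = C1 + Integral(C2*airyai(2^(2/3)*k^(1/3)*x/2) + C3*airybi(2^(2/3)*k^(1/3)*x/2), x)


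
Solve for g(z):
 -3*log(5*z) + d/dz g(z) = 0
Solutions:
 g(z) = C1 + 3*z*log(z) - 3*z + z*log(125)


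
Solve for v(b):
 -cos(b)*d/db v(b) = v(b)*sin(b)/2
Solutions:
 v(b) = C1*sqrt(cos(b))


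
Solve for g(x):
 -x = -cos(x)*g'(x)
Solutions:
 g(x) = C1 + Integral(x/cos(x), x)


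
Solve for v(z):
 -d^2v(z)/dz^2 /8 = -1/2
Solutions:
 v(z) = C1 + C2*z + 2*z^2


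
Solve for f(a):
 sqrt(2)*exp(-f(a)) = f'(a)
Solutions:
 f(a) = log(C1 + sqrt(2)*a)


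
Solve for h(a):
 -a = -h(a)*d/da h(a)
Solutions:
 h(a) = -sqrt(C1 + a^2)
 h(a) = sqrt(C1 + a^2)


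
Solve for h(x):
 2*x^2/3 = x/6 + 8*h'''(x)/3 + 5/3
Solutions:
 h(x) = C1 + C2*x + C3*x^2 + x^5/240 - x^4/384 - 5*x^3/48


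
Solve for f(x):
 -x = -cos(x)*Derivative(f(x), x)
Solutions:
 f(x) = C1 + Integral(x/cos(x), x)


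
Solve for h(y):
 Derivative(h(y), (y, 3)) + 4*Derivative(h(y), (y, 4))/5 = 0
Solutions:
 h(y) = C1 + C2*y + C3*y^2 + C4*exp(-5*y/4)


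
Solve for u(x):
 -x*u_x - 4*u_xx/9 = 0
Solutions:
 u(x) = C1 + C2*erf(3*sqrt(2)*x/4)


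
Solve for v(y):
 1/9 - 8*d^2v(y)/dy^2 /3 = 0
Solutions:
 v(y) = C1 + C2*y + y^2/48


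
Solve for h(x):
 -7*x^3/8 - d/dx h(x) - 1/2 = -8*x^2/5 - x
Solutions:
 h(x) = C1 - 7*x^4/32 + 8*x^3/15 + x^2/2 - x/2


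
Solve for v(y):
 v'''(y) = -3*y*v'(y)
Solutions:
 v(y) = C1 + Integral(C2*airyai(-3^(1/3)*y) + C3*airybi(-3^(1/3)*y), y)


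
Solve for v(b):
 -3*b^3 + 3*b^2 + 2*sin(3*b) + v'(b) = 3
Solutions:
 v(b) = C1 + 3*b^4/4 - b^3 + 3*b + 2*cos(3*b)/3


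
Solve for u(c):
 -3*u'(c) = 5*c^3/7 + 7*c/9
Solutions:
 u(c) = C1 - 5*c^4/84 - 7*c^2/54


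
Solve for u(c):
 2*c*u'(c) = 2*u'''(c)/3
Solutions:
 u(c) = C1 + Integral(C2*airyai(3^(1/3)*c) + C3*airybi(3^(1/3)*c), c)


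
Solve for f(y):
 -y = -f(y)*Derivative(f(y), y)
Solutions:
 f(y) = -sqrt(C1 + y^2)
 f(y) = sqrt(C1 + y^2)


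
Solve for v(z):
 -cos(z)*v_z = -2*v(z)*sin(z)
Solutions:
 v(z) = C1/cos(z)^2


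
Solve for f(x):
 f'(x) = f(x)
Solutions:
 f(x) = C1*exp(x)


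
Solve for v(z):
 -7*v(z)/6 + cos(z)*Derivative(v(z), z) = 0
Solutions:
 v(z) = C1*(sin(z) + 1)^(7/12)/(sin(z) - 1)^(7/12)


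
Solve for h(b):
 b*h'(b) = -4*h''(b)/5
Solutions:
 h(b) = C1 + C2*erf(sqrt(10)*b/4)


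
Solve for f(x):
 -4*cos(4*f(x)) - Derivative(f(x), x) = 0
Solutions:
 f(x) = -asin((C1 + exp(32*x))/(C1 - exp(32*x)))/4 + pi/4
 f(x) = asin((C1 + exp(32*x))/(C1 - exp(32*x)))/4


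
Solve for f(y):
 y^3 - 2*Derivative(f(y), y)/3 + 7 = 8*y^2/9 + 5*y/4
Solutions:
 f(y) = C1 + 3*y^4/8 - 4*y^3/9 - 15*y^2/16 + 21*y/2


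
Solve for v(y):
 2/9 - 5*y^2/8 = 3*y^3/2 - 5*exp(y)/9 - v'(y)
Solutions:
 v(y) = C1 + 3*y^4/8 + 5*y^3/24 - 2*y/9 - 5*exp(y)/9


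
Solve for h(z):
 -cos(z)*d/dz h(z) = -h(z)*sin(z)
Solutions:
 h(z) = C1/cos(z)


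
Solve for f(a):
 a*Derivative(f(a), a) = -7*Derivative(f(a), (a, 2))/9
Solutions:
 f(a) = C1 + C2*erf(3*sqrt(14)*a/14)


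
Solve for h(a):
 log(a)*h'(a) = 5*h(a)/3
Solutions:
 h(a) = C1*exp(5*li(a)/3)


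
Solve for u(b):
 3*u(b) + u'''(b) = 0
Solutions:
 u(b) = C3*exp(-3^(1/3)*b) + (C1*sin(3^(5/6)*b/2) + C2*cos(3^(5/6)*b/2))*exp(3^(1/3)*b/2)


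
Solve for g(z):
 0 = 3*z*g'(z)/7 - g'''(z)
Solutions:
 g(z) = C1 + Integral(C2*airyai(3^(1/3)*7^(2/3)*z/7) + C3*airybi(3^(1/3)*7^(2/3)*z/7), z)


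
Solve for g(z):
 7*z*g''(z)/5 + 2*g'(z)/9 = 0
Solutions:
 g(z) = C1 + C2*z^(53/63)


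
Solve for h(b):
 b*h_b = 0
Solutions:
 h(b) = C1


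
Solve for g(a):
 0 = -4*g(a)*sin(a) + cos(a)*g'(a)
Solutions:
 g(a) = C1/cos(a)^4


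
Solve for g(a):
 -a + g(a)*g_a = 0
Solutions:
 g(a) = -sqrt(C1 + a^2)
 g(a) = sqrt(C1 + a^2)


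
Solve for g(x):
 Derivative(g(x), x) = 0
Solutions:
 g(x) = C1


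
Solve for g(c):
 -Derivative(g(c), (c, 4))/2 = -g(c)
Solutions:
 g(c) = C1*exp(-2^(1/4)*c) + C2*exp(2^(1/4)*c) + C3*sin(2^(1/4)*c) + C4*cos(2^(1/4)*c)


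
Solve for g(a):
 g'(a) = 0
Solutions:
 g(a) = C1


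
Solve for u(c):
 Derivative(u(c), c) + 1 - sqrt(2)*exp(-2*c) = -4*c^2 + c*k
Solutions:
 u(c) = C1 - 4*c^3/3 + c^2*k/2 - c - sqrt(2)*exp(-2*c)/2


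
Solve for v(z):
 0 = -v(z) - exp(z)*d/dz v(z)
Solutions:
 v(z) = C1*exp(exp(-z))


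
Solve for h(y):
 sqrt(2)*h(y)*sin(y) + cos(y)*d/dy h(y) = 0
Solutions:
 h(y) = C1*cos(y)^(sqrt(2))


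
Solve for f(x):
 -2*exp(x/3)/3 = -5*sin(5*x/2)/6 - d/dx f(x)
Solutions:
 f(x) = C1 + 2*exp(x/3) + cos(5*x/2)/3


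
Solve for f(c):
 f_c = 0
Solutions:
 f(c) = C1


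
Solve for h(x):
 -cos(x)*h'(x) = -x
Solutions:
 h(x) = C1 + Integral(x/cos(x), x)


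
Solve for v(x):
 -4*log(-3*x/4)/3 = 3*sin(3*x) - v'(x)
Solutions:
 v(x) = C1 + 4*x*log(-x)/3 - 3*x*log(2) - 4*x/3 + x*log(6)/3 + x*log(3) - cos(3*x)


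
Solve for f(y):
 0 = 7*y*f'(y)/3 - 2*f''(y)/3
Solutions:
 f(y) = C1 + C2*erfi(sqrt(7)*y/2)


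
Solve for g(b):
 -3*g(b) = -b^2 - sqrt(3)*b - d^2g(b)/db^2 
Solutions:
 g(b) = C1*exp(-sqrt(3)*b) + C2*exp(sqrt(3)*b) + b^2/3 + sqrt(3)*b/3 + 2/9


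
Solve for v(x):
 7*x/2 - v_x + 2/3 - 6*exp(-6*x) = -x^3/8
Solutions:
 v(x) = C1 + x^4/32 + 7*x^2/4 + 2*x/3 + exp(-6*x)


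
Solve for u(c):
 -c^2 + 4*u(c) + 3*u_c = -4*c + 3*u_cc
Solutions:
 u(c) = C1*exp(c*(3 - sqrt(57))/6) + C2*exp(c*(3 + sqrt(57))/6) + c^2/4 - 11*c/8 + 45/32


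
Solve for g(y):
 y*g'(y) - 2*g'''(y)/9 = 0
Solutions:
 g(y) = C1 + Integral(C2*airyai(6^(2/3)*y/2) + C3*airybi(6^(2/3)*y/2), y)


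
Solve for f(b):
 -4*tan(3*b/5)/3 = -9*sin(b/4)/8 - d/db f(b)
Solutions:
 f(b) = C1 - 20*log(cos(3*b/5))/9 + 9*cos(b/4)/2


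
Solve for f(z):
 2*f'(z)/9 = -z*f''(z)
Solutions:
 f(z) = C1 + C2*z^(7/9)


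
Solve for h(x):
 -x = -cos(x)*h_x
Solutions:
 h(x) = C1 + Integral(x/cos(x), x)


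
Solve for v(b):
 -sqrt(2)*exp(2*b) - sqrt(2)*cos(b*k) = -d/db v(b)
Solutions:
 v(b) = C1 + sqrt(2)*exp(2*b)/2 + sqrt(2)*sin(b*k)/k


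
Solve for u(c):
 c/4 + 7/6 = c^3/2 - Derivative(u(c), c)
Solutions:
 u(c) = C1 + c^4/8 - c^2/8 - 7*c/6


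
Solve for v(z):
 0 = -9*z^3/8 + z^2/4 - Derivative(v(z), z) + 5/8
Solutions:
 v(z) = C1 - 9*z^4/32 + z^3/12 + 5*z/8


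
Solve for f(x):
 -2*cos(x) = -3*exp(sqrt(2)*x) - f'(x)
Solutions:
 f(x) = C1 - 3*sqrt(2)*exp(sqrt(2)*x)/2 + 2*sin(x)


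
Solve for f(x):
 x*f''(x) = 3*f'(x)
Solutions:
 f(x) = C1 + C2*x^4


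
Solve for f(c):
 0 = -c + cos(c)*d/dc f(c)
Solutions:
 f(c) = C1 + Integral(c/cos(c), c)


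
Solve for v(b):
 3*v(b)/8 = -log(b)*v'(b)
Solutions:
 v(b) = C1*exp(-3*li(b)/8)


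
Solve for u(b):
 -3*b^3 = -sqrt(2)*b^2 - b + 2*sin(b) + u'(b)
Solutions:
 u(b) = C1 - 3*b^4/4 + sqrt(2)*b^3/3 + b^2/2 + 2*cos(b)


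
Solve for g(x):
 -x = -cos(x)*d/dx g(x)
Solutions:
 g(x) = C1 + Integral(x/cos(x), x)


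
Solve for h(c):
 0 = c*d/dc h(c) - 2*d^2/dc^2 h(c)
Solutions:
 h(c) = C1 + C2*erfi(c/2)


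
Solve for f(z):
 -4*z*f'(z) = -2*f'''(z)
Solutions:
 f(z) = C1 + Integral(C2*airyai(2^(1/3)*z) + C3*airybi(2^(1/3)*z), z)


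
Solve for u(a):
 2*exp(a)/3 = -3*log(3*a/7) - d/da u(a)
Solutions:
 u(a) = C1 - 3*a*log(a) + 3*a*(-log(3) + 1 + log(7)) - 2*exp(a)/3


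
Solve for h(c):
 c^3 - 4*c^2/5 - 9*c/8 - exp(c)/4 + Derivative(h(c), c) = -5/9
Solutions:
 h(c) = C1 - c^4/4 + 4*c^3/15 + 9*c^2/16 - 5*c/9 + exp(c)/4


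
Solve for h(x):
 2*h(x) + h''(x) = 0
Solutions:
 h(x) = C1*sin(sqrt(2)*x) + C2*cos(sqrt(2)*x)


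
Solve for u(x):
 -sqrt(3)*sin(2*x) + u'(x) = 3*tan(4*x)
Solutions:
 u(x) = C1 - 3*log(cos(4*x))/4 - sqrt(3)*cos(2*x)/2


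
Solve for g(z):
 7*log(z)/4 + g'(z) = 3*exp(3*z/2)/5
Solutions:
 g(z) = C1 - 7*z*log(z)/4 + 7*z/4 + 2*exp(3*z/2)/5


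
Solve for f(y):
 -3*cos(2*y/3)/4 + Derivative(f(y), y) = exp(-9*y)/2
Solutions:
 f(y) = C1 + 9*sin(2*y/3)/8 - exp(-9*y)/18


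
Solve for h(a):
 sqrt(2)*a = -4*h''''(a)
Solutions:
 h(a) = C1 + C2*a + C3*a^2 + C4*a^3 - sqrt(2)*a^5/480


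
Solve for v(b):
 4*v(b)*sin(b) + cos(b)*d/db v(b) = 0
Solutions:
 v(b) = C1*cos(b)^4


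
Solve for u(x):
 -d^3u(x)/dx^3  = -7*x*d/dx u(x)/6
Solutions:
 u(x) = C1 + Integral(C2*airyai(6^(2/3)*7^(1/3)*x/6) + C3*airybi(6^(2/3)*7^(1/3)*x/6), x)


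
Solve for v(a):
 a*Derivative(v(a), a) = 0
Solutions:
 v(a) = C1


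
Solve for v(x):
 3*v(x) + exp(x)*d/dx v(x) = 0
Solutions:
 v(x) = C1*exp(3*exp(-x))


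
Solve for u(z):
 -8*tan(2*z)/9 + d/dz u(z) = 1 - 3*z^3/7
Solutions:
 u(z) = C1 - 3*z^4/28 + z - 4*log(cos(2*z))/9


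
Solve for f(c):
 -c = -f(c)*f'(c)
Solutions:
 f(c) = -sqrt(C1 + c^2)
 f(c) = sqrt(C1 + c^2)


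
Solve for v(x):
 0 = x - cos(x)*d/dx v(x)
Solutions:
 v(x) = C1 + Integral(x/cos(x), x)


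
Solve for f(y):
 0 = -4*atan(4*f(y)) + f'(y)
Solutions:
 Integral(1/atan(4*_y), (_y, f(y))) = C1 + 4*y


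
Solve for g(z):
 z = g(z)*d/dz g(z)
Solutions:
 g(z) = -sqrt(C1 + z^2)
 g(z) = sqrt(C1 + z^2)


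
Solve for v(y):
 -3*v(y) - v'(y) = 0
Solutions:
 v(y) = C1*exp(-3*y)


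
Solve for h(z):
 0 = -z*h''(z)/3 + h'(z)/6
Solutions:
 h(z) = C1 + C2*z^(3/2)


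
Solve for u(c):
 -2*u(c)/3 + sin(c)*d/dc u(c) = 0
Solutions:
 u(c) = C1*(cos(c) - 1)^(1/3)/(cos(c) + 1)^(1/3)


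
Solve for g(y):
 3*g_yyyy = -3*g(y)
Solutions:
 g(y) = (C1*sin(sqrt(2)*y/2) + C2*cos(sqrt(2)*y/2))*exp(-sqrt(2)*y/2) + (C3*sin(sqrt(2)*y/2) + C4*cos(sqrt(2)*y/2))*exp(sqrt(2)*y/2)


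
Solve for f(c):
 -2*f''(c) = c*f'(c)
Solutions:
 f(c) = C1 + C2*erf(c/2)


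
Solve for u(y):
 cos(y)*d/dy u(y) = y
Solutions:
 u(y) = C1 + Integral(y/cos(y), y)


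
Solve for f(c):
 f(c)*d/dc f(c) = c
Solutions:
 f(c) = -sqrt(C1 + c^2)
 f(c) = sqrt(C1 + c^2)


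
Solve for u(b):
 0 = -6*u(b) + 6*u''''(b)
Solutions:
 u(b) = C1*exp(-b) + C2*exp(b) + C3*sin(b) + C4*cos(b)


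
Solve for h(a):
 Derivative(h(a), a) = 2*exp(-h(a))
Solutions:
 h(a) = log(C1 + 2*a)


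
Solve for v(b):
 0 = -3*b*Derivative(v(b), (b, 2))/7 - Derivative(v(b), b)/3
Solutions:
 v(b) = C1 + C2*b^(2/9)


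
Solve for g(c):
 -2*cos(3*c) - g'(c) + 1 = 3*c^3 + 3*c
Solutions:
 g(c) = C1 - 3*c^4/4 - 3*c^2/2 + c - 2*sin(3*c)/3


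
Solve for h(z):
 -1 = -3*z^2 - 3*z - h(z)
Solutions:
 h(z) = -3*z^2 - 3*z + 1


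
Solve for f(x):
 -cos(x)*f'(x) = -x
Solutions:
 f(x) = C1 + Integral(x/cos(x), x)


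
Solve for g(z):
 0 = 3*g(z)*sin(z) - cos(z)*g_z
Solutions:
 g(z) = C1/cos(z)^3


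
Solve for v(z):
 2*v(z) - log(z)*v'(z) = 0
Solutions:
 v(z) = C1*exp(2*li(z))


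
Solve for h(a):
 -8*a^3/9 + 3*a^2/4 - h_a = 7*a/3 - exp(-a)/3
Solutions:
 h(a) = C1 - 2*a^4/9 + a^3/4 - 7*a^2/6 - exp(-a)/3


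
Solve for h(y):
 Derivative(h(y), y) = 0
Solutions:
 h(y) = C1


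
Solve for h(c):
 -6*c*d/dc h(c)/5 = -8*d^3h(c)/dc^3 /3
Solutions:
 h(c) = C1 + Integral(C2*airyai(3^(2/3)*50^(1/3)*c/10) + C3*airybi(3^(2/3)*50^(1/3)*c/10), c)


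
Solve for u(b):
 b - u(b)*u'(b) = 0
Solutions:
 u(b) = -sqrt(C1 + b^2)
 u(b) = sqrt(C1 + b^2)


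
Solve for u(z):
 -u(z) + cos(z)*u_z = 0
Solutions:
 u(z) = C1*sqrt(sin(z) + 1)/sqrt(sin(z) - 1)


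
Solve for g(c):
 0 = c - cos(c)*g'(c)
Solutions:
 g(c) = C1 + Integral(c/cos(c), c)


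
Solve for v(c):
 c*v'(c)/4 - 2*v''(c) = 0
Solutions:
 v(c) = C1 + C2*erfi(c/4)


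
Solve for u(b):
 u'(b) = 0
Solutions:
 u(b) = C1


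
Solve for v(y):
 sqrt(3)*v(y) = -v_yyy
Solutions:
 v(y) = C3*exp(-3^(1/6)*y) + (C1*sin(3^(2/3)*y/2) + C2*cos(3^(2/3)*y/2))*exp(3^(1/6)*y/2)


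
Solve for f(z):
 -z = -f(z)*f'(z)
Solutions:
 f(z) = -sqrt(C1 + z^2)
 f(z) = sqrt(C1 + z^2)


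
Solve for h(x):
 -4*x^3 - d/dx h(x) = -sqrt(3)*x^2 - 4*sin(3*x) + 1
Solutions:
 h(x) = C1 - x^4 + sqrt(3)*x^3/3 - x - 4*cos(3*x)/3


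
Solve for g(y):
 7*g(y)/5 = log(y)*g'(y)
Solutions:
 g(y) = C1*exp(7*li(y)/5)


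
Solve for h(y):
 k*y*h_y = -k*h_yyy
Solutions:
 h(y) = C1 + Integral(C2*airyai(-y) + C3*airybi(-y), y)


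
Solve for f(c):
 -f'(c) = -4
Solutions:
 f(c) = C1 + 4*c


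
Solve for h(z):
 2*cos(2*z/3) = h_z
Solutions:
 h(z) = C1 + 3*sin(2*z/3)


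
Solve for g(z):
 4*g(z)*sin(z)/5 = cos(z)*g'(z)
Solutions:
 g(z) = C1/cos(z)^(4/5)


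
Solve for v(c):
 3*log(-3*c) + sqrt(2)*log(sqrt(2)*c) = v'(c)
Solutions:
 v(c) = C1 + c*(sqrt(2) + 3)*log(c) + c*(-3 - sqrt(2) + sqrt(2)*log(2)/2 + 3*log(3) + 3*I*pi)


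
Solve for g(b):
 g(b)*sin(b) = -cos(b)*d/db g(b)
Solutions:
 g(b) = C1*cos(b)


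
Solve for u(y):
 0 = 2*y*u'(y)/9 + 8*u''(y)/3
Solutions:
 u(y) = C1 + C2*erf(sqrt(6)*y/12)


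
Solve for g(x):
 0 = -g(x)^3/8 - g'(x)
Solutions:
 g(x) = -2*sqrt(-1/(C1 - x))
 g(x) = 2*sqrt(-1/(C1 - x))


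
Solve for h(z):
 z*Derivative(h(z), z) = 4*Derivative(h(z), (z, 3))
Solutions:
 h(z) = C1 + Integral(C2*airyai(2^(1/3)*z/2) + C3*airybi(2^(1/3)*z/2), z)


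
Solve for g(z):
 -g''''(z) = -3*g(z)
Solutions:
 g(z) = C1*exp(-3^(1/4)*z) + C2*exp(3^(1/4)*z) + C3*sin(3^(1/4)*z) + C4*cos(3^(1/4)*z)


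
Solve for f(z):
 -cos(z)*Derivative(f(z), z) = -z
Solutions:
 f(z) = C1 + Integral(z/cos(z), z)


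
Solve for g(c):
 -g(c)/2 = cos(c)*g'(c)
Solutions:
 g(c) = C1*(sin(c) - 1)^(1/4)/(sin(c) + 1)^(1/4)


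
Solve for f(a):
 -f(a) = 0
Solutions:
 f(a) = 0


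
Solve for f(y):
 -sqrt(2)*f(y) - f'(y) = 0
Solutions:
 f(y) = C1*exp(-sqrt(2)*y)


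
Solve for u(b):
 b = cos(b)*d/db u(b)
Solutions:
 u(b) = C1 + Integral(b/cos(b), b)


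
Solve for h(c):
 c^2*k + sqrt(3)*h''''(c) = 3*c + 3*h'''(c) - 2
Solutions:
 h(c) = C1 + C2*c + C3*c^2 + C4*exp(sqrt(3)*c) + c^5*k/180 + c^4*(2*sqrt(3)*k - 9)/216 + c^3*(2*k - 3*sqrt(3) + 6)/54


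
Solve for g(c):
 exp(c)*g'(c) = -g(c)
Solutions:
 g(c) = C1*exp(exp(-c))


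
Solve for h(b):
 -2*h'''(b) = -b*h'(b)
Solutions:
 h(b) = C1 + Integral(C2*airyai(2^(2/3)*b/2) + C3*airybi(2^(2/3)*b/2), b)


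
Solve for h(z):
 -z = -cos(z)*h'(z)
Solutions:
 h(z) = C1 + Integral(z/cos(z), z)


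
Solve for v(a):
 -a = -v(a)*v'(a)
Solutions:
 v(a) = -sqrt(C1 + a^2)
 v(a) = sqrt(C1 + a^2)


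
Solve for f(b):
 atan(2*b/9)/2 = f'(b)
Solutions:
 f(b) = C1 + b*atan(2*b/9)/2 - 9*log(4*b^2 + 81)/8


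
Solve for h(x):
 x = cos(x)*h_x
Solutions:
 h(x) = C1 + Integral(x/cos(x), x)


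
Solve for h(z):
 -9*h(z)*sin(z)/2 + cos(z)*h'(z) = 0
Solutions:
 h(z) = C1/cos(z)^(9/2)


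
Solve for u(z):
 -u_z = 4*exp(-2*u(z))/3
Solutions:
 u(z) = log(-sqrt(C1 - 24*z)) - log(3)
 u(z) = log(C1 - 24*z)/2 - log(3)


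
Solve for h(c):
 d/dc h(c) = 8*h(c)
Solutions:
 h(c) = C1*exp(8*c)


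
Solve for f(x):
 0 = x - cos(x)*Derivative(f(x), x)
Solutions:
 f(x) = C1 + Integral(x/cos(x), x)


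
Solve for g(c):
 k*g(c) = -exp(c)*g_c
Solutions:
 g(c) = C1*exp(k*exp(-c))


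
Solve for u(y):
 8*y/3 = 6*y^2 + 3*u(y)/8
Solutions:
 u(y) = 16*y*(4 - 9*y)/9


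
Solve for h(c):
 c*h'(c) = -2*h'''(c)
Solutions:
 h(c) = C1 + Integral(C2*airyai(-2^(2/3)*c/2) + C3*airybi(-2^(2/3)*c/2), c)


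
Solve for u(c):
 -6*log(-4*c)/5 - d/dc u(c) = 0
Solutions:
 u(c) = C1 - 6*c*log(-c)/5 + 6*c*(1 - 2*log(2))/5


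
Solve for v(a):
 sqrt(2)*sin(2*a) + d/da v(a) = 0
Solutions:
 v(a) = C1 + sqrt(2)*cos(2*a)/2


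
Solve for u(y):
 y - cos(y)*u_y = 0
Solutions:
 u(y) = C1 + Integral(y/cos(y), y)


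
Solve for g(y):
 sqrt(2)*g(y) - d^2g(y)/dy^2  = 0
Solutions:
 g(y) = C1*exp(-2^(1/4)*y) + C2*exp(2^(1/4)*y)


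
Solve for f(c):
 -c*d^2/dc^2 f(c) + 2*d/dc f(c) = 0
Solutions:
 f(c) = C1 + C2*c^3


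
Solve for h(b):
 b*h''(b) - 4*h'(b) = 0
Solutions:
 h(b) = C1 + C2*b^5


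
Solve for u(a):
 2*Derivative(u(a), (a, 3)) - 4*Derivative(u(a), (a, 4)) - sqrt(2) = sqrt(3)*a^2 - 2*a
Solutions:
 u(a) = C1 + C2*a + C3*a^2 + C4*exp(a/2) + sqrt(3)*a^5/120 + a^4*(-1 + 2*sqrt(3))/24 + a^3*(-4 + sqrt(2) + 8*sqrt(3))/12


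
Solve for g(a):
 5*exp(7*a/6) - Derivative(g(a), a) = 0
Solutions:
 g(a) = C1 + 30*exp(7*a/6)/7


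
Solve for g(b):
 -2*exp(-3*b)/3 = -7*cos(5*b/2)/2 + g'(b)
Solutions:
 g(b) = C1 + 7*sin(5*b/2)/5 + 2*exp(-3*b)/9


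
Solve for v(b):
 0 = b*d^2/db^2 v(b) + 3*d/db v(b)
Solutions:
 v(b) = C1 + C2/b^2


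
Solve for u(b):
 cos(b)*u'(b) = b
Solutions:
 u(b) = C1 + Integral(b/cos(b), b)


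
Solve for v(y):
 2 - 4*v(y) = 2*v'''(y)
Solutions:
 v(y) = C3*exp(-2^(1/3)*y) + (C1*sin(2^(1/3)*sqrt(3)*y/2) + C2*cos(2^(1/3)*sqrt(3)*y/2))*exp(2^(1/3)*y/2) + 1/2


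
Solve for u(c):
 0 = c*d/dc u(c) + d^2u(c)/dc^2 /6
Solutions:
 u(c) = C1 + C2*erf(sqrt(3)*c)


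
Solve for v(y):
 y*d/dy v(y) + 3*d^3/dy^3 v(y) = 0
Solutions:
 v(y) = C1 + Integral(C2*airyai(-3^(2/3)*y/3) + C3*airybi(-3^(2/3)*y/3), y)


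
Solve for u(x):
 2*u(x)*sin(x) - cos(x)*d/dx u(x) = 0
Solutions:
 u(x) = C1/cos(x)^2


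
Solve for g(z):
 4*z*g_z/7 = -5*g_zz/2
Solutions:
 g(z) = C1 + C2*erf(2*sqrt(35)*z/35)


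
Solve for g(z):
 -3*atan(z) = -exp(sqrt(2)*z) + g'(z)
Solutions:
 g(z) = C1 - 3*z*atan(z) + sqrt(2)*exp(sqrt(2)*z)/2 + 3*log(z^2 + 1)/2


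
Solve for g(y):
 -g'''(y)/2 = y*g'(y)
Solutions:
 g(y) = C1 + Integral(C2*airyai(-2^(1/3)*y) + C3*airybi(-2^(1/3)*y), y)


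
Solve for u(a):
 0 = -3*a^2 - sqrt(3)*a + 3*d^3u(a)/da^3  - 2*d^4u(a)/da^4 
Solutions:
 u(a) = C1 + C2*a + C3*a^2 + C4*exp(3*a/2) + a^5/60 + a^4*(sqrt(3) + 4)/72 + a^3*(sqrt(3) + 4)/27


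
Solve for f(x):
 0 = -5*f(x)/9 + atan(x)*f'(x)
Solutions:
 f(x) = C1*exp(5*Integral(1/atan(x), x)/9)


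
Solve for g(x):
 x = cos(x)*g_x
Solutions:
 g(x) = C1 + Integral(x/cos(x), x)


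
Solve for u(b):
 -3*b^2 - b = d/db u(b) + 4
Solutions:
 u(b) = C1 - b^3 - b^2/2 - 4*b


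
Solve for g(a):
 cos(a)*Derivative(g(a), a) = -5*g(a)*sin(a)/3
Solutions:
 g(a) = C1*cos(a)^(5/3)


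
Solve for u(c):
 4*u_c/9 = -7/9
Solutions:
 u(c) = C1 - 7*c/4


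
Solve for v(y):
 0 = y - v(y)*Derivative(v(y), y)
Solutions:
 v(y) = -sqrt(C1 + y^2)
 v(y) = sqrt(C1 + y^2)


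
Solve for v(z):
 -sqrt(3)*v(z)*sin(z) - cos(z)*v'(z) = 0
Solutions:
 v(z) = C1*cos(z)^(sqrt(3))


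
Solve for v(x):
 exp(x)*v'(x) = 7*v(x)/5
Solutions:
 v(x) = C1*exp(-7*exp(-x)/5)


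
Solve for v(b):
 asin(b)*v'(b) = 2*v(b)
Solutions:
 v(b) = C1*exp(2*Integral(1/asin(b), b))


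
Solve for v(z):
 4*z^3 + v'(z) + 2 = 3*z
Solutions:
 v(z) = C1 - z^4 + 3*z^2/2 - 2*z


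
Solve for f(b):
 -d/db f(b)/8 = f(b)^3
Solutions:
 f(b) = -sqrt(2)*sqrt(-1/(C1 - 8*b))/2
 f(b) = sqrt(2)*sqrt(-1/(C1 - 8*b))/2


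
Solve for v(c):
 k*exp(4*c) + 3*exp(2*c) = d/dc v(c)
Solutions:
 v(c) = C1 + k*exp(4*c)/4 + 3*exp(2*c)/2


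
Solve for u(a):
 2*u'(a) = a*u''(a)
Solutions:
 u(a) = C1 + C2*a^3


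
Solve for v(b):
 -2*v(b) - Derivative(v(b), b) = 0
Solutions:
 v(b) = C1*exp(-2*b)


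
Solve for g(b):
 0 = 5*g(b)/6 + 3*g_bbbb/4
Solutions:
 g(b) = (C1*sin(2^(3/4)*sqrt(3)*5^(1/4)*b/6) + C2*cos(2^(3/4)*sqrt(3)*5^(1/4)*b/6))*exp(-2^(3/4)*sqrt(3)*5^(1/4)*b/6) + (C3*sin(2^(3/4)*sqrt(3)*5^(1/4)*b/6) + C4*cos(2^(3/4)*sqrt(3)*5^(1/4)*b/6))*exp(2^(3/4)*sqrt(3)*5^(1/4)*b/6)


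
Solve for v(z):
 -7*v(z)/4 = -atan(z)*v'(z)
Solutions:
 v(z) = C1*exp(7*Integral(1/atan(z), z)/4)


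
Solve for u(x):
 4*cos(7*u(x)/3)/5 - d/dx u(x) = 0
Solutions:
 -4*x/5 - 3*log(sin(7*u(x)/3) - 1)/14 + 3*log(sin(7*u(x)/3) + 1)/14 = C1


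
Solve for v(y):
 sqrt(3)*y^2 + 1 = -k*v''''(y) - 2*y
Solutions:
 v(y) = C1 + C2*y + C3*y^2 + C4*y^3 - sqrt(3)*y^6/(360*k) - y^5/(60*k) - y^4/(24*k)


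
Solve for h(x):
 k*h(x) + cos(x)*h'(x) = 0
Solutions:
 h(x) = C1*exp(k*(log(sin(x) - 1) - log(sin(x) + 1))/2)


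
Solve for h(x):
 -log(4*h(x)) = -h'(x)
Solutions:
 -Integral(1/(log(_y) + 2*log(2)), (_y, h(x))) = C1 - x


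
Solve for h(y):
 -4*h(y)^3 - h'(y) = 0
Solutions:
 h(y) = -sqrt(2)*sqrt(-1/(C1 - 4*y))/2
 h(y) = sqrt(2)*sqrt(-1/(C1 - 4*y))/2


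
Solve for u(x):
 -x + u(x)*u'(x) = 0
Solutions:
 u(x) = -sqrt(C1 + x^2)
 u(x) = sqrt(C1 + x^2)


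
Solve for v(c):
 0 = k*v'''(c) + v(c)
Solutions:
 v(c) = C1*exp(c*(-1/k)^(1/3)) + C2*exp(c*(-1/k)^(1/3)*(-1 + sqrt(3)*I)/2) + C3*exp(-c*(-1/k)^(1/3)*(1 + sqrt(3)*I)/2)


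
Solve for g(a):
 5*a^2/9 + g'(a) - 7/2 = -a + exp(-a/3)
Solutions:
 g(a) = C1 - 5*a^3/27 - a^2/2 + 7*a/2 - 3*exp(-a/3)


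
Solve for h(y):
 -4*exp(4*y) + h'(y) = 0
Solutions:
 h(y) = C1 + exp(4*y)


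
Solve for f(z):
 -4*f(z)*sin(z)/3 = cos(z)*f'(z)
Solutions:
 f(z) = C1*cos(z)^(4/3)


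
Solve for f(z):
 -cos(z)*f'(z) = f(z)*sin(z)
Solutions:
 f(z) = C1*cos(z)


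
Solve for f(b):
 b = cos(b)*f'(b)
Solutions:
 f(b) = C1 + Integral(b/cos(b), b)


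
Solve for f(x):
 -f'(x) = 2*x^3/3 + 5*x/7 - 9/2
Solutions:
 f(x) = C1 - x^4/6 - 5*x^2/14 + 9*x/2


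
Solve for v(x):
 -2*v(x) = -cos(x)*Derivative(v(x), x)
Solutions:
 v(x) = C1*(sin(x) + 1)/(sin(x) - 1)


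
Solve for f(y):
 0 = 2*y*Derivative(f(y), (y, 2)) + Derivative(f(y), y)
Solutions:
 f(y) = C1 + C2*sqrt(y)


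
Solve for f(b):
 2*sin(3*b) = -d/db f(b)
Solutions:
 f(b) = C1 + 2*cos(3*b)/3


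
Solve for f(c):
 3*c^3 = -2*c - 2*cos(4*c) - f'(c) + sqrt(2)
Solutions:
 f(c) = C1 - 3*c^4/4 - c^2 + sqrt(2)*c - sin(4*c)/2


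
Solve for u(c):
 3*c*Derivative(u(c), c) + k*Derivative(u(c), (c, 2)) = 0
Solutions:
 u(c) = C1 + C2*sqrt(k)*erf(sqrt(6)*c*sqrt(1/k)/2)


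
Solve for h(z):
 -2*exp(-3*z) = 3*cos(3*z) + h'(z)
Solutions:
 h(z) = C1 - sin(3*z) + 2*exp(-3*z)/3


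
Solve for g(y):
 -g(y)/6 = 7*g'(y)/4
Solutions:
 g(y) = C1*exp(-2*y/21)


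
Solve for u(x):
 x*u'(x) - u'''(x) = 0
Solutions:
 u(x) = C1 + Integral(C2*airyai(x) + C3*airybi(x), x)


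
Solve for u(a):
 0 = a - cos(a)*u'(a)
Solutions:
 u(a) = C1 + Integral(a/cos(a), a)


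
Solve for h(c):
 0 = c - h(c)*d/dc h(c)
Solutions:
 h(c) = -sqrt(C1 + c^2)
 h(c) = sqrt(C1 + c^2)


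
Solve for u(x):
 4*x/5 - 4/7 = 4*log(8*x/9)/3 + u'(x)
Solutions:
 u(x) = C1 + 2*x^2/5 - 4*x*log(x)/3 - 4*x*log(2) + 16*x/21 + 8*x*log(3)/3


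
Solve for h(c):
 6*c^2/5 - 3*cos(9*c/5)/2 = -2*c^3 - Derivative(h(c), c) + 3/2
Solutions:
 h(c) = C1 - c^4/2 - 2*c^3/5 + 3*c/2 + 5*sin(9*c/5)/6


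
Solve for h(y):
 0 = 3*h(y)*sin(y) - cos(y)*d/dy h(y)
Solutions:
 h(y) = C1/cos(y)^3


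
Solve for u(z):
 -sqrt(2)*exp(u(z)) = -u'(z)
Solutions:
 u(z) = log(-1/(C1 + sqrt(2)*z))


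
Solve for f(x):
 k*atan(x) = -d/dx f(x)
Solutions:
 f(x) = C1 - k*(x*atan(x) - log(x^2 + 1)/2)


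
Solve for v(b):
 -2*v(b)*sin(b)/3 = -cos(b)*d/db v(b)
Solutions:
 v(b) = C1/cos(b)^(2/3)


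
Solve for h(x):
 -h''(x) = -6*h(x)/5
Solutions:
 h(x) = C1*exp(-sqrt(30)*x/5) + C2*exp(sqrt(30)*x/5)


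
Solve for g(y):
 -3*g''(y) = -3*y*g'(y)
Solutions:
 g(y) = C1 + C2*erfi(sqrt(2)*y/2)


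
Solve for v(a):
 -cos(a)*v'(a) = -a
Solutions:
 v(a) = C1 + Integral(a/cos(a), a)


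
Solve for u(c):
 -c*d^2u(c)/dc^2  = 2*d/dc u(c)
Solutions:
 u(c) = C1 + C2/c


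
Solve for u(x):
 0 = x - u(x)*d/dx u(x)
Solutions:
 u(x) = -sqrt(C1 + x^2)
 u(x) = sqrt(C1 + x^2)


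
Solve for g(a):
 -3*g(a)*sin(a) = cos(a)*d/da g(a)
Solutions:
 g(a) = C1*cos(a)^3


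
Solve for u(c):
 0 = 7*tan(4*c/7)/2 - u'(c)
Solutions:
 u(c) = C1 - 49*log(cos(4*c/7))/8


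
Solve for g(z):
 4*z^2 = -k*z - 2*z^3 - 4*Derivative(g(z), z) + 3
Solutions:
 g(z) = C1 - k*z^2/8 - z^4/8 - z^3/3 + 3*z/4


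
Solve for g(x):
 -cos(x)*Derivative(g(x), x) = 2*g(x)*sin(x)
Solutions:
 g(x) = C1*cos(x)^2


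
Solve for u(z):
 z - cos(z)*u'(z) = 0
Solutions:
 u(z) = C1 + Integral(z/cos(z), z)


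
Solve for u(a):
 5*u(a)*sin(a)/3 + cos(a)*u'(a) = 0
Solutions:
 u(a) = C1*cos(a)^(5/3)


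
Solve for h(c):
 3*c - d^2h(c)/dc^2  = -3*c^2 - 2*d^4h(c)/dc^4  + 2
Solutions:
 h(c) = C1 + C2*c + C3*exp(-sqrt(2)*c/2) + C4*exp(sqrt(2)*c/2) + c^4/4 + c^3/2 + 5*c^2


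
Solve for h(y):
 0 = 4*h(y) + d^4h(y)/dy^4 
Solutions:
 h(y) = (C1*sin(y) + C2*cos(y))*exp(-y) + (C3*sin(y) + C4*cos(y))*exp(y)


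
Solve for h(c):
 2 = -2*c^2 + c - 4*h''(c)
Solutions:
 h(c) = C1 + C2*c - c^4/24 + c^3/24 - c^2/4


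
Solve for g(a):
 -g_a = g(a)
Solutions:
 g(a) = C1*exp(-a)


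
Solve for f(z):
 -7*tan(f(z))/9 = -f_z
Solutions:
 f(z) = pi - asin(C1*exp(7*z/9))
 f(z) = asin(C1*exp(7*z/9))


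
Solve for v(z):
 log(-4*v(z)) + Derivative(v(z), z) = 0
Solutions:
 Integral(1/(log(-_y) + 2*log(2)), (_y, v(z))) = C1 - z


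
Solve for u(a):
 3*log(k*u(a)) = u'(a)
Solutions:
 li(k*u(a))/k = C1 + 3*a


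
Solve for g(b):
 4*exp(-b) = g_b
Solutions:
 g(b) = C1 - 4*exp(-b)


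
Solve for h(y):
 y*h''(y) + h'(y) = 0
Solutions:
 h(y) = C1 + C2*log(y)


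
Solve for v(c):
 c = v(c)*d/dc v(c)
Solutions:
 v(c) = -sqrt(C1 + c^2)
 v(c) = sqrt(C1 + c^2)


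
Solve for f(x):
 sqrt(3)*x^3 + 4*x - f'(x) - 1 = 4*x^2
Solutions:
 f(x) = C1 + sqrt(3)*x^4/4 - 4*x^3/3 + 2*x^2 - x


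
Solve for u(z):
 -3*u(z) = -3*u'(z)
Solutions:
 u(z) = C1*exp(z)


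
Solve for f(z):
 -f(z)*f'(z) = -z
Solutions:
 f(z) = -sqrt(C1 + z^2)
 f(z) = sqrt(C1 + z^2)


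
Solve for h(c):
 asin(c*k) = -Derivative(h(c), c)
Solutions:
 h(c) = C1 - Piecewise((c*asin(c*k) + sqrt(-c^2*k^2 + 1)/k, Ne(k, 0)), (0, True))


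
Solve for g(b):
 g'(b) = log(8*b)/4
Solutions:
 g(b) = C1 + b*log(b)/4 - b/4 + 3*b*log(2)/4


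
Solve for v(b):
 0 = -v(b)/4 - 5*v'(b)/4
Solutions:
 v(b) = C1*exp(-b/5)


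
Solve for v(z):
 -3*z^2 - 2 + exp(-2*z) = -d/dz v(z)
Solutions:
 v(z) = C1 + z^3 + 2*z + exp(-2*z)/2


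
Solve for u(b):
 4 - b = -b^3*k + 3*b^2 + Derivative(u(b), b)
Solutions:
 u(b) = C1 + b^4*k/4 - b^3 - b^2/2 + 4*b


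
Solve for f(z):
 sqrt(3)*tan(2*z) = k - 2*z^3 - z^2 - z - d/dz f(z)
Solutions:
 f(z) = C1 + k*z - z^4/2 - z^3/3 - z^2/2 + sqrt(3)*log(cos(2*z))/2


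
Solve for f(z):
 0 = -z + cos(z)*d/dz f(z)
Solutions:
 f(z) = C1 + Integral(z/cos(z), z)


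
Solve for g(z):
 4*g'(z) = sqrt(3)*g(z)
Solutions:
 g(z) = C1*exp(sqrt(3)*z/4)


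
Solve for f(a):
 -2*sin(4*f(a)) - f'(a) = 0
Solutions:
 f(a) = -acos((-C1 - exp(16*a))/(C1 - exp(16*a)))/4 + pi/2
 f(a) = acos((-C1 - exp(16*a))/(C1 - exp(16*a)))/4


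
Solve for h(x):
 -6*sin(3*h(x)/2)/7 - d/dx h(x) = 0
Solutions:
 6*x/7 + log(cos(3*h(x)/2) - 1)/3 - log(cos(3*h(x)/2) + 1)/3 = C1


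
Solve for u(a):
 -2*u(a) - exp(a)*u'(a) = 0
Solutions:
 u(a) = C1*exp(2*exp(-a))


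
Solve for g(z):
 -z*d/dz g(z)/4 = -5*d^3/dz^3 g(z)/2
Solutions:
 g(z) = C1 + Integral(C2*airyai(10^(2/3)*z/10) + C3*airybi(10^(2/3)*z/10), z)


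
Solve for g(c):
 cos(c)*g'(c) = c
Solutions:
 g(c) = C1 + Integral(c/cos(c), c)


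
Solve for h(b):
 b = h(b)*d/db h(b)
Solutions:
 h(b) = -sqrt(C1 + b^2)
 h(b) = sqrt(C1 + b^2)


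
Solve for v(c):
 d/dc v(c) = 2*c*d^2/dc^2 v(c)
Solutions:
 v(c) = C1 + C2*c^(3/2)


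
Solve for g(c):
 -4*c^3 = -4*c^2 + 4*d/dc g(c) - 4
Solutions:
 g(c) = C1 - c^4/4 + c^3/3 + c


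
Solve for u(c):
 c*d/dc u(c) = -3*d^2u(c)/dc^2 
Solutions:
 u(c) = C1 + C2*erf(sqrt(6)*c/6)


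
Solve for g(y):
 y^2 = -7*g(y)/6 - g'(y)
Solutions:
 g(y) = C1*exp(-7*y/6) - 6*y^2/7 + 72*y/49 - 432/343


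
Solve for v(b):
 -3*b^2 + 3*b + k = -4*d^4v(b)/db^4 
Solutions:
 v(b) = C1 + C2*b + C3*b^2 + C4*b^3 + b^6/480 - b^5/160 - b^4*k/96


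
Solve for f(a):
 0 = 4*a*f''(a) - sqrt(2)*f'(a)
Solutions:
 f(a) = C1 + C2*a^(sqrt(2)/4 + 1)


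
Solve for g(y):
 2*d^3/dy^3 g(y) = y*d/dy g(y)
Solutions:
 g(y) = C1 + Integral(C2*airyai(2^(2/3)*y/2) + C3*airybi(2^(2/3)*y/2), y)


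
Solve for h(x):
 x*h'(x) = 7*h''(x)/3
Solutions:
 h(x) = C1 + C2*erfi(sqrt(42)*x/14)


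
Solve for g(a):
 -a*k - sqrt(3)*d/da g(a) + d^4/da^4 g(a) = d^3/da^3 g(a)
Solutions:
 g(a) = C1 + C2*exp(a*(-2^(2/3)*(2 + 27*sqrt(3) + sqrt(-4 + (2 + 27*sqrt(3))^2))^(1/3) - 2*2^(1/3)/(2 + 27*sqrt(3) + sqrt(-4 + (2 + 27*sqrt(3))^2))^(1/3) + 4)/12)*sin(2^(1/3)*sqrt(3)*a*(-2^(1/3)*(2 + 27*sqrt(3) + sqrt(-4 + 729*(-sqrt(3) - 2/27)^2))^(1/3) + 2/(2 + 27*sqrt(3) + sqrt(-4 + 729*(-sqrt(3) - 2/27)^2))^(1/3))/12) + C3*exp(a*(-2^(2/3)*(2 + 27*sqrt(3) + sqrt(-4 + (2 + 27*sqrt(3))^2))^(1/3) - 2*2^(1/3)/(2 + 27*sqrt(3) + sqrt(-4 + (2 + 27*sqrt(3))^2))^(1/3) + 4)/12)*cos(2^(1/3)*sqrt(3)*a*(-2^(1/3)*(2 + 27*sqrt(3) + sqrt(-4 + 729*(-sqrt(3) - 2/27)^2))^(1/3) + 2/(2 + 27*sqrt(3) + sqrt(-4 + 729*(-sqrt(3) - 2/27)^2))^(1/3))/12) + C4*exp(a*(2*2^(1/3)/(2 + 27*sqrt(3) + sqrt(-4 + (2 + 27*sqrt(3))^2))^(1/3) + 2 + 2^(2/3)*(2 + 27*sqrt(3) + sqrt(-4 + (2 + 27*sqrt(3))^2))^(1/3))/6) - sqrt(3)*a^2*k/6


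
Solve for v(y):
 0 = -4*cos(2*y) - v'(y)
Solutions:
 v(y) = C1 - 2*sin(2*y)


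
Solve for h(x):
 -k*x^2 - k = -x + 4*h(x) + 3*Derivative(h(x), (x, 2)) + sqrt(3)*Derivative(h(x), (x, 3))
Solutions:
 h(x) = C1*exp(x*(-2*sqrt(3) + 3^(2/3)/(12 + 7*sqrt(3))^(1/3) + 3^(1/3)*(12 + 7*sqrt(3))^(1/3))/6)*sin(3^(1/6)*x*(-3^(2/3)*(12 + 7*sqrt(3))^(1/3) + 3/(12 + 7*sqrt(3))^(1/3))/6) + C2*exp(x*(-2*sqrt(3) + 3^(2/3)/(12 + 7*sqrt(3))^(1/3) + 3^(1/3)*(12 + 7*sqrt(3))^(1/3))/6)*cos(3^(1/6)*x*(-3^(2/3)*(12 + 7*sqrt(3))^(1/3) + 3/(12 + 7*sqrt(3))^(1/3))/6) + C3*exp(-x*(3^(2/3)/(12 + 7*sqrt(3))^(1/3) + sqrt(3) + 3^(1/3)*(12 + 7*sqrt(3))^(1/3))/3) - k*x^2/4 + k/8 + x/4


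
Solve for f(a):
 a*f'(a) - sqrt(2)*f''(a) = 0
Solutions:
 f(a) = C1 + C2*erfi(2^(1/4)*a/2)


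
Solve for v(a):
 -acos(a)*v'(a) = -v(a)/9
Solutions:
 v(a) = C1*exp(Integral(1/acos(a), a)/9)


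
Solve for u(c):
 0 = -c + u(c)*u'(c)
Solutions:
 u(c) = -sqrt(C1 + c^2)
 u(c) = sqrt(C1 + c^2)


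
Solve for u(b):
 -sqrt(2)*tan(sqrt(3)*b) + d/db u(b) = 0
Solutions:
 u(b) = C1 - sqrt(6)*log(cos(sqrt(3)*b))/3


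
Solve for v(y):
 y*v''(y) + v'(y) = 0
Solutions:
 v(y) = C1 + C2*log(y)


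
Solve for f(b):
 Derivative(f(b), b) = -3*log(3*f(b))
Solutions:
 Integral(1/(log(_y) + log(3)), (_y, f(b)))/3 = C1 - b


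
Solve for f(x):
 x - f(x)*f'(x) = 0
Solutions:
 f(x) = -sqrt(C1 + x^2)
 f(x) = sqrt(C1 + x^2)


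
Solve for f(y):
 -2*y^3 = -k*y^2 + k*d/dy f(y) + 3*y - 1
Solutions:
 f(y) = C1 + y^3/3 - y^4/(2*k) - 3*y^2/(2*k) + y/k


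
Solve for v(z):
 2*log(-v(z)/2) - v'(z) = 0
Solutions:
 -Integral(1/(log(-_y) - log(2)), (_y, v(z)))/2 = C1 - z


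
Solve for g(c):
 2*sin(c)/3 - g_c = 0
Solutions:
 g(c) = C1 - 2*cos(c)/3


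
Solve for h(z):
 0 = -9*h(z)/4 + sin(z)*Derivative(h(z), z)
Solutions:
 h(z) = C1*(cos(z) - 1)^(9/8)/(cos(z) + 1)^(9/8)


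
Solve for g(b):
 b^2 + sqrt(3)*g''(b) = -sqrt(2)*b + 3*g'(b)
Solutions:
 g(b) = C1 + C2*exp(sqrt(3)*b) + b^3/9 + sqrt(3)*b^2/9 + sqrt(2)*b^2/6 + 2*b/9 + sqrt(6)*b/9


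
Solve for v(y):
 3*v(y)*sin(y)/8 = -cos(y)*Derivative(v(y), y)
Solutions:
 v(y) = C1*cos(y)^(3/8)


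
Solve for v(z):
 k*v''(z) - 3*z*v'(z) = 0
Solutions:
 v(z) = C1 + C2*erf(sqrt(6)*z*sqrt(-1/k)/2)/sqrt(-1/k)


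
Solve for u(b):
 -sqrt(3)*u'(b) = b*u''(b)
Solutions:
 u(b) = C1 + C2*b^(1 - sqrt(3))


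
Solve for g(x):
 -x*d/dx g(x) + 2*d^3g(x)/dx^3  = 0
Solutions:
 g(x) = C1 + Integral(C2*airyai(2^(2/3)*x/2) + C3*airybi(2^(2/3)*x/2), x)


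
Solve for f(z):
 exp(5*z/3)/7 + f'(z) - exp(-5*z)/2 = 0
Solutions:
 f(z) = C1 - 3*exp(5*z/3)/35 - exp(-5*z)/10


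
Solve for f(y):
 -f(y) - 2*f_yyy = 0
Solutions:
 f(y) = C3*exp(-2^(2/3)*y/2) + (C1*sin(2^(2/3)*sqrt(3)*y/4) + C2*cos(2^(2/3)*sqrt(3)*y/4))*exp(2^(2/3)*y/4)


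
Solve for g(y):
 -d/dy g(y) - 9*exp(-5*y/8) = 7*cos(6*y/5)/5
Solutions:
 g(y) = C1 - 7*sin(6*y/5)/6 + 72*exp(-5*y/8)/5


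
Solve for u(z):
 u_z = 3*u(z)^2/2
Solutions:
 u(z) = -2/(C1 + 3*z)


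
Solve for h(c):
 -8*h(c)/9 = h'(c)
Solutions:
 h(c) = C1*exp(-8*c/9)


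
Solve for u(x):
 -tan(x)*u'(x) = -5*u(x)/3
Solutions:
 u(x) = C1*sin(x)^(5/3)


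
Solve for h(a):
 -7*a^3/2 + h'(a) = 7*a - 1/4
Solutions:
 h(a) = C1 + 7*a^4/8 + 7*a^2/2 - a/4


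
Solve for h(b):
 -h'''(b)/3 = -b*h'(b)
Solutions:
 h(b) = C1 + Integral(C2*airyai(3^(1/3)*b) + C3*airybi(3^(1/3)*b), b)


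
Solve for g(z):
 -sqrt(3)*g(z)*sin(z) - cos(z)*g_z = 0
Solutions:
 g(z) = C1*cos(z)^(sqrt(3))


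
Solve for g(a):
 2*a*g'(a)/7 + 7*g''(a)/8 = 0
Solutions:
 g(a) = C1 + C2*erf(2*sqrt(2)*a/7)


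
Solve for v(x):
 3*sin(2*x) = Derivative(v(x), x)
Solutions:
 v(x) = C1 - 3*cos(2*x)/2


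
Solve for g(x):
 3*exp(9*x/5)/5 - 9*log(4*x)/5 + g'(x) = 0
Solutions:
 g(x) = C1 + 9*x*log(x)/5 + 9*x*(-1 + 2*log(2))/5 - exp(9*x/5)/3


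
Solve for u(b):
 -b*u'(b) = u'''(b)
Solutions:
 u(b) = C1 + Integral(C2*airyai(-b) + C3*airybi(-b), b)


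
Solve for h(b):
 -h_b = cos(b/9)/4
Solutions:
 h(b) = C1 - 9*sin(b/9)/4


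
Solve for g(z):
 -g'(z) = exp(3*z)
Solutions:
 g(z) = C1 - exp(3*z)/3


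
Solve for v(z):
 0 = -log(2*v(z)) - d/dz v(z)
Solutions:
 Integral(1/(log(_y) + log(2)), (_y, v(z))) = C1 - z


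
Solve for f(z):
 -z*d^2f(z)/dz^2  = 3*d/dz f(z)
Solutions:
 f(z) = C1 + C2/z^2


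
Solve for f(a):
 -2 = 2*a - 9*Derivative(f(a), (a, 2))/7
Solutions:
 f(a) = C1 + C2*a + 7*a^3/27 + 7*a^2/9


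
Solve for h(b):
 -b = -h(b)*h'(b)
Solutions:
 h(b) = -sqrt(C1 + b^2)
 h(b) = sqrt(C1 + b^2)


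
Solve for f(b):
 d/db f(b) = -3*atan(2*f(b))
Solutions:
 Integral(1/atan(2*_y), (_y, f(b))) = C1 - 3*b


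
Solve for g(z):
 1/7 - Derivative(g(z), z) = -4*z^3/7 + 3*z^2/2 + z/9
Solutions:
 g(z) = C1 + z^4/7 - z^3/2 - z^2/18 + z/7


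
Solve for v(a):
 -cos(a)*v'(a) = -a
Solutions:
 v(a) = C1 + Integral(a/cos(a), a)


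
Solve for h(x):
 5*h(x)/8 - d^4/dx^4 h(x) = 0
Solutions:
 h(x) = C1*exp(-10^(1/4)*x/2) + C2*exp(10^(1/4)*x/2) + C3*sin(10^(1/4)*x/2) + C4*cos(10^(1/4)*x/2)


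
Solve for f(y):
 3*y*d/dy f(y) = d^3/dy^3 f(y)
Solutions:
 f(y) = C1 + Integral(C2*airyai(3^(1/3)*y) + C3*airybi(3^(1/3)*y), y)


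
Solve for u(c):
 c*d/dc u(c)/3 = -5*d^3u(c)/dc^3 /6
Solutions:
 u(c) = C1 + Integral(C2*airyai(-2^(1/3)*5^(2/3)*c/5) + C3*airybi(-2^(1/3)*5^(2/3)*c/5), c)


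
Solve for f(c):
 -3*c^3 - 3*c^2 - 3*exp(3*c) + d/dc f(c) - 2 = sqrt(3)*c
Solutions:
 f(c) = C1 + 3*c^4/4 + c^3 + sqrt(3)*c^2/2 + 2*c + exp(3*c)


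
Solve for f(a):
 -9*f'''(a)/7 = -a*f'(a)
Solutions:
 f(a) = C1 + Integral(C2*airyai(21^(1/3)*a/3) + C3*airybi(21^(1/3)*a/3), a)


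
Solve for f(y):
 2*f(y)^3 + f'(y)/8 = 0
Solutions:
 f(y) = -sqrt(2)*sqrt(-1/(C1 - 16*y))/2
 f(y) = sqrt(2)*sqrt(-1/(C1 - 16*y))/2


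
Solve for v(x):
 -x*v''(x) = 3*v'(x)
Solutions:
 v(x) = C1 + C2/x^2


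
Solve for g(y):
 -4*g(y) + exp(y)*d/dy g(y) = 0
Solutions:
 g(y) = C1*exp(-4*exp(-y))


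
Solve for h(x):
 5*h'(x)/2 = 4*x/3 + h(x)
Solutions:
 h(x) = C1*exp(2*x/5) - 4*x/3 - 10/3


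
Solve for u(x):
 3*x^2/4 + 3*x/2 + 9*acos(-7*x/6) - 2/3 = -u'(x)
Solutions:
 u(x) = C1 - x^3/4 - 3*x^2/4 - 9*x*acos(-7*x/6) + 2*x/3 - 9*sqrt(36 - 49*x^2)/7


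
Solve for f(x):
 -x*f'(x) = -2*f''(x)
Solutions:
 f(x) = C1 + C2*erfi(x/2)
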